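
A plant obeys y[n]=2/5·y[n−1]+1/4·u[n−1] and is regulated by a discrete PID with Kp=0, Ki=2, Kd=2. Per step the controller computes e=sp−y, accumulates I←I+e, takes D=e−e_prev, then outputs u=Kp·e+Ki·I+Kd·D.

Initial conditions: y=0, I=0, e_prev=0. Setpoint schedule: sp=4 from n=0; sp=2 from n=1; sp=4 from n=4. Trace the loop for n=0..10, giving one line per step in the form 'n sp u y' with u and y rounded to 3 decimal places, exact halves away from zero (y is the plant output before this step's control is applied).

(exact arithmetic carried between steps; '≈' marks a value shown rounded to 6 d.p. or computed from one; I and e_prev carry over from the previous line; the table rounds u and y to 3 d.p., halves away from zero)
n=0: y=0, sp=4, e=sp−y=4; I=4, D=e−e_prev=4; u=0·4+2·4+2·4=16; next y=2/5·0+1/4·16=4
n=1: y=4, sp=2, e=sp−y=-2; I=2, D=e−e_prev=-6; u=0·(-2)+2·2+2·(-6)=-8; next y=2/5·4+1/4·(-8)=-0.4
n=2: y=-0.4, sp=2, e=sp−y=2.4; I=4.4, D=e−e_prev=4.4; u=0·2.4+2·4.4+2·4.4=17.6; next y=2/5·(-0.4)+1/4·17.6=4.24
n=3: y=4.24, sp=2, e=sp−y=-2.24; I=2.16, D=e−e_prev=-4.64; u=0·(-2.24)+2·2.16+2·(-4.64)=-4.96; next y=2/5·4.24+1/4·(-4.96)=0.456
n=4: y=0.456, sp=4, e=sp−y=3.544; I=5.704, D=e−e_prev=5.784; u=0·3.544+2·5.704+2·5.784=22.976; next y=2/5·0.456+1/4·22.976=5.9264
n=5: y=5.9264, sp=4, e=sp−y=-1.9264; I=3.7776, D=e−e_prev=-5.4704; u=0·(-1.9264)+2·3.7776+2·(-5.4704)=-3.3856; next y=2/5·5.9264+1/4·(-3.3856)=1.52416
n=6: y=1.52416, sp=4, e=sp−y=2.47584; I=6.25344, D=e−e_prev=4.40224; u=0·2.47584+2·6.25344+2·4.40224=21.31136; next y=2/5·1.52416+1/4·21.31136=5.937504
n=7: y=5.937504, sp=4, e=sp−y=-1.937504; I=4.315936, D=e−e_prev=-4.413344; u=0·(-1.937504)+2·4.315936+2·(-4.413344)=-0.194816; next y=2/5·5.937504+1/4·(-0.194816)≈2.326298
n=8: y≈2.326298, sp=4, e=sp−y≈1.673702; I≈5.989638, D=e−e_prev≈3.611206; u=0·1.673702+2·5.989638+2·3.611206≈19.201690; next y=2/5·2.326298+1/4·19.201690≈5.730941
n=9: y≈5.730941, sp=4, e=sp−y≈-1.730941; I≈4.258697, D=e−e_prev≈-3.404644; u=0·(-1.730941)+2·4.258697+2·(-3.404644)≈1.708106; next y=2/5·5.730941+1/4·1.708106≈2.719403
n=10: y≈2.719403, sp=4, e=sp−y≈1.280597; I≈5.539294, D=e−e_prev≈3.011538; u=0·1.280597+2·5.539294+2·3.011538≈17.101664; next y=2/5·2.719403+1/4·17.101664≈5.363177

0 4 16.000 0.000
1 2 -8.000 4.000
2 2 17.600 -0.400
3 2 -4.960 4.240
4 4 22.976 0.456
5 4 -3.386 5.926
6 4 21.311 1.524
7 4 -0.195 5.938
8 4 19.202 2.326
9 4 1.708 5.731
10 4 17.102 2.719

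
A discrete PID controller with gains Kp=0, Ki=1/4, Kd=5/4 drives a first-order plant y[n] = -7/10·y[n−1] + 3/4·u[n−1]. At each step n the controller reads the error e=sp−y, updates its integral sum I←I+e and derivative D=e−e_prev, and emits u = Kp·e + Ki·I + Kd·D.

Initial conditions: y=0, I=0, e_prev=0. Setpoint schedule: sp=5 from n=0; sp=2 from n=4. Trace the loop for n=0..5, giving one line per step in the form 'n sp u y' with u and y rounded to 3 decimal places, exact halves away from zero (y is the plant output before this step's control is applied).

0 5 7.500 0.000
1 5 -5.938 5.625
2 5 21.961 -8.391
3 5 -38.313 22.344
4 2 91.349 -44.376
5 2 -192.633 99.575

(exact arithmetic carried between steps; '≈' marks a value shown rounded to 6 d.p. or computed from one; I and e_prev carry over from the previous line; the table rounds u and y to 3 d.p., halves away from zero)
n=0: y=0, sp=5, e=sp−y=5; I=5, D=e−e_prev=5; u=0·5+1/4·5+5/4·5=7.5; next y=-7/10·0+3/4·7.5=5.625
n=1: y=5.625, sp=5, e=sp−y=-0.625; I=4.375, D=e−e_prev=-5.625; u=0·(-0.625)+1/4·4.375+5/4·(-5.625)=-5.9375; next y=-7/10·5.625+3/4·(-5.9375)=-8.390625
n=2: y=-8.390625, sp=5, e=sp−y=13.390625; I=17.765625, D=e−e_prev=14.015625; u=0·13.390625+1/4·17.765625+5/4·14.015625≈21.960938; next y=-7/10·(-8.390625)+3/4·21.960938≈22.344141
n=3: y≈22.344141, sp=5, e=sp−y≈-17.344141; I≈0.421484, D=e−e_prev≈-30.734766; u=0·(-17.344141)+1/4·0.421484+5/4·(-30.734766)≈-38.313086; next y=-7/10·22.344141+3/4·(-38.313086)≈-44.375713
n=4: y≈-44.375713, sp=2, e=sp−y≈46.375713; I≈46.797197, D=e−e_prev≈63.719854; u=0·46.375713+1/4·46.797197+5/4·63.719854≈91.349116; next y=-7/10·(-44.375713)+3/4·91.349116≈99.574836
n=5: y≈99.574836, sp=2, e=sp−y≈-97.574836; I≈-50.777639, D=e−e_prev≈-143.950549; u=0·(-97.574836)+1/4·(-50.777639)+5/4·(-143.950549)≈-192.632596; next y=-7/10·99.574836+3/4·(-192.632596)≈-214.176832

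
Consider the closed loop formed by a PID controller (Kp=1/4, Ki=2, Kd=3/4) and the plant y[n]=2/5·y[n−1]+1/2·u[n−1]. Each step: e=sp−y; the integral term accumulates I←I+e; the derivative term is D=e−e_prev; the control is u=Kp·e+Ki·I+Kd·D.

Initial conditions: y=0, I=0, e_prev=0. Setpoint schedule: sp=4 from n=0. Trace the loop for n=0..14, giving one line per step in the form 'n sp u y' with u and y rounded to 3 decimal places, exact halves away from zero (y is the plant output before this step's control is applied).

(exact arithmetic carried between steps; '≈' marks a value shown rounded to 6 d.p. or computed from one; I and e_prev carry over from the previous line; the table rounds u and y to 3 d.p., halves away from zero)
n=0: y=0, sp=4, e=sp−y=4; I=4, D=e−e_prev=4; u=1/4·4+2·4+3/4·4=12; next y=2/5·0+1/2·12=6
n=1: y=6, sp=4, e=sp−y=-2; I=2, D=e−e_prev=-6; u=1/4·(-2)+2·2+3/4·(-6)=-1; next y=2/5·6+1/2·(-1)=1.9
n=2: y=1.9, sp=4, e=sp−y=2.1; I=4.1, D=e−e_prev=4.1; u=1/4·2.1+2·4.1+3/4·4.1=11.8; next y=2/5·1.9+1/2·11.8=6.66
n=3: y=6.66, sp=4, e=sp−y=-2.66; I=1.44, D=e−e_prev=-4.76; u=1/4·(-2.66)+2·1.44+3/4·(-4.76)=-1.355; next y=2/5·6.66+1/2·(-1.355)=1.9865
n=4: y=1.9865, sp=4, e=sp−y=2.0135; I=3.4535, D=e−e_prev=4.6735; u=1/4·2.0135+2·3.4535+3/4·4.6735=10.9155; next y=2/5·1.9865+1/2·10.9155=6.25235
n=5: y=6.25235, sp=4, e=sp−y=-2.25235; I=1.20115, D=e−e_prev=-4.26585; u=1/4·(-2.25235)+2·1.20115+3/4·(-4.26585)=-1.360175; next y=2/5·6.25235+1/2·(-1.360175)≈1.820853
n=6: y≈1.820853, sp=4, e=sp−y≈2.179148; I≈3.380298, D=e−e_prev≈4.431498; u=1/4·2.179148+2·3.380298+3/4·4.431498≈10.629005; next y=2/5·1.820853+1/2·10.629005≈6.042844
n=7: y≈6.042844, sp=4, e=sp−y≈-2.042844; I≈1.337454, D=e−e_prev≈-4.221991; u=1/4·(-2.042844)+2·1.337454+3/4·(-4.221991)≈-1.002296; next y=2/5·6.042844+1/2·(-1.002296)≈1.915989
n=8: y≈1.915989, sp=4, e=sp−y≈2.084011; I≈3.421465, D=e−e_prev≈4.126854; u=1/4·2.084011+2·3.421465+3/4·4.126854≈10.459073; next y=2/5·1.915989+1/2·10.459073≈5.995932
n=9: y≈5.995932, sp=4, e=sp−y≈-1.995932; I≈1.425533, D=e−e_prev≈-4.079943; u=1/4·(-1.995932)+2·1.425533+3/4·(-4.079943)≈-0.707875; next y=2/5·5.995932+1/2·(-0.707875)≈2.044435
n=10: y≈2.044435, sp=4, e=sp−y≈1.955565; I≈3.381097, D=e−e_prev≈3.951497; u=1/4·1.955565+2·3.381097+3/4·3.951497≈10.214708; next y=2/5·2.044435+1/2·10.214708≈5.925128
n=11: y≈5.925128, sp=4, e=sp−y≈-1.925128; I≈1.455969, D=e−e_prev≈-3.880693; u=1/4·(-1.925128)+2·1.455969+3/4·(-3.880693)≈-0.479864; next y=2/5·5.925128+1/2·(-0.479864)≈2.130119
n=12: y≈2.130119, sp=4, e=sp−y≈1.869881; I≈3.325850, D=e−e_prev≈3.795009; u=1/4·1.869881+2·3.325850+3/4·3.795009≈9.965426; next y=2/5·2.130119+1/2·9.965426≈5.834761
n=13: y≈5.834761, sp=4, e=sp−y≈-1.834761; I≈1.491089, D=e−e_prev≈-3.704641; u=1/4·(-1.834761)+2·1.491089+3/4·(-3.704641)≈-0.254993; next y=2/5·5.834761+1/2·(-0.254993)≈2.206408
n=14: y≈2.206408, sp=4, e=sp−y≈1.793592; I≈3.284681, D=e−e_prev≈3.628353; u=1/4·1.793592+2·3.284681+3/4·3.628353≈9.739025; next y=2/5·2.206408+1/2·9.739025≈5.752076

0 4 12.000 0.000
1 4 -1.000 6.000
2 4 11.800 1.900
3 4 -1.355 6.660
4 4 10.916 1.987
5 4 -1.360 6.252
6 4 10.629 1.821
7 4 -1.002 6.043
8 4 10.459 1.916
9 4 -0.708 5.996
10 4 10.215 2.044
11 4 -0.480 5.925
12 4 9.965 2.130
13 4 -0.255 5.835
14 4 9.739 2.206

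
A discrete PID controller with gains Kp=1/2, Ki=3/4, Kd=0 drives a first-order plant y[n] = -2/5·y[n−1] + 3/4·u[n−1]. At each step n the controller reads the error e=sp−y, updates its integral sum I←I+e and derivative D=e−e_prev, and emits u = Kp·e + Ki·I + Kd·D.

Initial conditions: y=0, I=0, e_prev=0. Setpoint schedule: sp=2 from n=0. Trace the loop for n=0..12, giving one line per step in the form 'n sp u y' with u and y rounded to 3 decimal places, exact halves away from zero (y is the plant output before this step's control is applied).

(exact arithmetic carried between steps; '≈' marks a value shown rounded to 6 d.p. or computed from one; I and e_prev carry over from the previous line; the table rounds u and y to 3 d.p., halves away from zero)
n=0: y=0, sp=2, e=sp−y=2; I=2, D=e−e_prev=2; u=1/2·2+3/4·2+0·2=2.5; next y=-2/5·0+3/4·2.5=1.875
n=1: y=1.875, sp=2, e=sp−y=0.125; I=2.125, D=e−e_prev=-1.875; u=1/2·0.125+3/4·2.125+0·(-1.875)=1.65625; next y=-2/5·1.875+3/4·1.65625≈0.492188
n=2: y≈0.492188, sp=2, e=sp−y≈1.507813; I≈3.632813, D=e−e_prev≈1.382813; u=1/2·1.507813+3/4·3.632813+0·1.382813≈3.478516; next y=-2/5·0.492188+3/4·3.478516≈2.412012
n=3: y≈2.412012, sp=2, e=sp−y≈-0.412012; I≈3.220801, D=e−e_prev≈-1.919824; u=1/2·(-0.412012)+3/4·3.220801+0·(-1.919824)≈2.209595; next y=-2/5·2.412012+3/4·2.209595≈0.692391
n=4: y≈0.692391, sp=2, e=sp−y≈1.307609; I≈4.528409, D=e−e_prev≈1.719620; u=1/2·1.307609+3/4·4.528409+0·1.719620≈4.050111; next y=-2/5·0.692391+3/4·4.050111≈2.760627
n=5: y≈2.760627, sp=2, e=sp−y≈-0.760627; I≈3.767782, D=e−e_prev≈-2.068236; u=1/2·(-0.760627)+3/4·3.767782+0·(-2.068236)≈2.445523; next y=-2/5·2.760627+3/4·2.445523≈0.729892
n=6: y≈0.729892, sp=2, e=sp−y≈1.270108; I≈5.037891, D=e−e_prev≈2.030735; u=1/2·1.270108+3/4·5.037891+0·2.030735≈4.413472; next y=-2/5·0.729892+3/4·4.413472≈3.018147
n=7: y≈3.018147, sp=2, e=sp−y≈-1.018147; I≈4.019743, D=e−e_prev≈-2.288256; u=1/2·(-1.018147)+3/4·4.019743+0·(-2.288256)≈2.505734; next y=-2/5·3.018147+3/4·2.505734≈0.672041
n=8: y≈0.672041, sp=2, e=sp−y≈1.327959; I≈5.347702, D=e−e_prev≈2.346106; u=1/2·1.327959+3/4·5.347702+0·2.346106≈4.674756; next y=-2/5·0.672041+3/4·4.674756≈3.237250
n=9: y≈3.237250, sp=2, e=sp−y≈-1.237250; I≈4.110452, D=e−e_prev≈-2.565209; u=1/2·(-1.237250)+3/4·4.110452+0·(-2.565209)≈2.464214; next y=-2/5·3.237250+3/4·2.464214≈0.553260
n=10: y≈0.553260, sp=2, e=sp−y≈1.446740; I≈5.557192, D=e−e_prev≈2.683990; u=1/2·1.446740+3/4·5.557192+0·2.683990≈4.891264; next y=-2/5·0.553260+3/4·4.891264≈3.447144
n=11: y≈3.447144, sp=2, e=sp−y≈-1.447144; I≈4.110048, D=e−e_prev≈-2.893884; u=1/2·(-1.447144)+3/4·4.110048+0·(-2.893884)≈2.358964; next y=-2/5·3.447144+3/4·2.358964≈0.390365
n=12: y≈0.390365, sp=2, e=sp−y≈1.609635; I≈5.719682, D=e−e_prev≈3.056778; u=1/2·1.609635+3/4·5.719682+0·3.056778≈5.094579; next y=-2/5·0.390365+3/4·5.094579≈3.664788

0 2 2.500 0.000
1 2 1.656 1.875
2 2 3.479 0.492
3 2 2.210 2.412
4 2 4.050 0.692
5 2 2.446 2.761
6 2 4.413 0.730
7 2 2.506 3.018
8 2 4.675 0.672
9 2 2.464 3.237
10 2 4.891 0.553
11 2 2.359 3.447
12 2 5.095 0.390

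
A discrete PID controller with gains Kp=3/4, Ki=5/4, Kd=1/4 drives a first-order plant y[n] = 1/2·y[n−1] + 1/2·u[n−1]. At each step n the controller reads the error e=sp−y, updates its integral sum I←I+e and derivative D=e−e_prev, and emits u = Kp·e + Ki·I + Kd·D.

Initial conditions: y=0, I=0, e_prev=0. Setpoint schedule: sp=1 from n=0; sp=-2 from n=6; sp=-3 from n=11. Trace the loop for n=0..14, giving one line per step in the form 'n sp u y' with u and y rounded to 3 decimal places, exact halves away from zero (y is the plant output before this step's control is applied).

0 1 2.250 0.000
1 1 0.719 1.125
2 1 1.301 0.922
3 1 0.921 1.111
4 1 1.043 1.016
5 1 0.969 1.030
6 -2 -5.746 0.999
7 -2 -1.164 -2.374
8 -2 -2.901 -1.769
9 -2 -1.765 -2.335
10 -2 -2.129 -2.050
11 -3 -4.156 -2.090
12 -3 -2.729 -3.123
13 -3 -3.277 -2.926
14 -3 -2.925 -3.101

(exact arithmetic carried between steps; '≈' marks a value shown rounded to 6 d.p. or computed from one; I and e_prev carry over from the previous line; the table rounds u and y to 3 d.p., halves away from zero)
n=0: y=0, sp=1, e=sp−y=1; I=1, D=e−e_prev=1; u=3/4·1+5/4·1+1/4·1=2.25; next y=1/2·0+1/2·2.25=1.125
n=1: y=1.125, sp=1, e=sp−y=-0.125; I=0.875, D=e−e_prev=-1.125; u=3/4·(-0.125)+5/4·0.875+1/4·(-1.125)=0.71875; next y=1/2·1.125+1/2·0.71875=0.921875
n=2: y=0.921875, sp=1, e=sp−y=0.078125; I=0.953125, D=e−e_prev=0.203125; u=3/4·0.078125+5/4·0.953125+1/4·0.203125≈1.300781; next y=1/2·0.921875+1/2·1.300781≈1.111328
n=3: y≈1.111328, sp=1, e=sp−y≈-0.111328; I≈0.841797, D=e−e_prev≈-0.189453; u=3/4·(-0.111328)+5/4·0.841797+1/4·(-0.189453)≈0.921387; next y=1/2·1.111328+1/2·0.921387≈1.016357
n=4: y≈1.016357, sp=1, e=sp−y≈-0.016357; I≈0.825439, D=e−e_prev≈0.094971; u=3/4·(-0.016357)+5/4·0.825439+1/4·0.094971≈1.043274; next y=1/2·1.016357+1/2·1.043274≈1.029816
n=5: y≈1.029816, sp=1, e=sp−y≈-0.029816; I≈0.795624, D=e−e_prev≈-0.013458; u=3/4·(-0.029816)+5/4·0.795624+1/4·(-0.013458)≈0.968803; next y=1/2·1.029816+1/2·0.968803≈0.999310
n=6: y≈0.999310, sp=-2, e=sp−y≈-2.999310; I≈-2.203686, D=e−e_prev≈-2.969494; u=3/4·(-2.999310)+5/4·(-2.203686)+1/4·(-2.969494)≈-5.746463; next y=1/2·0.999310+1/2·(-5.746463)≈-2.373577
n=7: y≈-2.373577, sp=-2, e=sp−y≈0.373577; I≈-1.830109, D=e−e_prev≈3.372886; u=3/4·0.373577+5/4·(-1.830109)+1/4·3.372886≈-1.164232; next y=1/2·(-2.373577)+1/2·(-1.164232)≈-1.768905
n=8: y≈-1.768905, sp=-2, e=sp−y≈-0.231095; I≈-2.061205, D=e−e_prev≈-0.604672; u=3/4·(-0.231095)+5/4·(-2.061205)+1/4·(-0.604672)≈-2.900995; next y=1/2·(-1.768905)+1/2·(-2.900995)≈-2.334950
n=9: y≈-2.334950, sp=-2, e=sp−y≈0.334950; I≈-1.726255, D=e−e_prev≈0.566045; u=3/4·0.334950+5/4·(-1.726255)+1/4·0.566045≈-1.765094; next y=1/2·(-2.334950)+1/2·(-1.765094)≈-2.050022
n=10: y≈-2.050022, sp=-2, e=sp−y≈0.050022; I≈-1.676232, D=e−e_prev≈-0.284928; u=3/4·0.050022+5/4·(-1.676232)+1/4·(-0.284928)≈-2.129006; next y=1/2·(-2.050022)+1/2·(-2.129006)≈-2.089514
n=11: y≈-2.089514, sp=-3, e=sp−y≈-0.910486; I≈-2.586718, D=e−e_prev≈-0.960508; u=3/4·(-0.910486)+5/4·(-2.586718)+1/4·(-0.960508)≈-4.156390; next y=1/2·(-2.089514)+1/2·(-4.156390)≈-3.122952
n=12: y≈-3.122952, sp=-3, e=sp−y≈0.122952; I≈-2.463767, D=e−e_prev≈1.033438; u=3/4·0.122952+5/4·(-2.463767)+1/4·1.033438≈-2.729135; next y=1/2·(-3.122952)+1/2·(-2.729135)≈-2.926043
n=13: y≈-2.926043, sp=-3, e=sp−y≈-0.073957; I≈-2.537723, D=e−e_prev≈-0.196908; u=3/4·(-0.073957)+5/4·(-2.537723)+1/4·(-0.196908)≈-3.276849; next y=1/2·(-2.926043)+1/2·(-3.276849)≈-3.101446
n=14: y≈-3.101446, sp=-3, e=sp−y≈0.101446; I≈-2.436277, D=e−e_prev≈0.175403; u=3/4·0.101446+5/4·(-2.436277)+1/4·0.175403≈-2.925411; next y=1/2·(-3.101446)+1/2·(-2.925411)≈-3.013429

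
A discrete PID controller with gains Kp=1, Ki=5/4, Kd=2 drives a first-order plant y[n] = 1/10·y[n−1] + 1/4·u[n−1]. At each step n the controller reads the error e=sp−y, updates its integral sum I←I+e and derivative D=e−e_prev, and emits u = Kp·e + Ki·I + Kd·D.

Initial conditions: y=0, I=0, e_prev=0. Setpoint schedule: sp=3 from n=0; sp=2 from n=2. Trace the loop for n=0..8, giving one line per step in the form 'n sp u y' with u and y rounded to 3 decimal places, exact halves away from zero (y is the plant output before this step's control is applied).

(exact arithmetic carried between steps; '≈' marks a value shown rounded to 6 d.p. or computed from one; I and e_prev carry over from the previous line; the table rounds u and y to 3 d.p., halves away from zero)
n=0: y=0, sp=3, e=sp−y=3; I=3, D=e−e_prev=3; u=1·3+5/4·3+2·3=12.75; next y=1/10·0+1/4·12.75=3.1875
n=1: y=3.1875, sp=3, e=sp−y=-0.1875; I=2.8125, D=e−e_prev=-3.1875; u=1·(-0.1875)+5/4·2.8125+2·(-3.1875)=-3.046875; next y=1/10·3.1875+1/4·(-3.046875)≈-0.442969
n=2: y≈-0.442969, sp=2, e=sp−y≈2.442969; I≈5.255469, D=e−e_prev≈2.630469; u=1·2.442969+5/4·5.255469+2·2.630469≈14.273242; next y=1/10·(-0.442969)+1/4·14.273242≈3.524014
n=3: y≈3.524014, sp=2, e=sp−y≈-1.524014; I≈3.731455, D=e−e_prev≈-3.966982; u=1·(-1.524014)+5/4·3.731455+2·(-3.966982)≈-4.793660; next y=1/10·3.524014+1/4·(-4.793660)≈-0.846014
n=4: y≈-0.846014, sp=2, e=sp−y≈2.846014; I≈6.577469, D=e−e_prev≈4.370027; u=1·2.846014+5/4·6.577469+2·4.370027≈19.807904; next y=1/10·(-0.846014)+1/4·19.807904≈4.867375
n=5: y≈4.867375, sp=2, e=sp−y≈-2.867375; I≈3.710094, D=e−e_prev≈-5.713388; u=1·(-2.867375)+5/4·3.710094+2·(-5.713388)≈-9.656533; next y=1/10·4.867375+1/4·(-9.656533)≈-1.927396
n=6: y≈-1.927396, sp=2, e=sp−y≈3.927396; I≈7.637490, D=e−e_prev≈6.794770; u=1·3.927396+5/4·7.637490+2·6.794770≈27.063799; next y=1/10·(-1.927396)+1/4·27.063799≈6.573210
n=7: y≈6.573210, sp=2, e=sp−y≈-4.573210; I≈3.064280, D=e−e_prev≈-8.500606; u=1·(-4.573210)+5/4·3.064280+2·(-8.500606)≈-17.744073; next y=1/10·6.573210+1/4·(-17.744073)≈-3.778697
n=8: y≈-3.778697, sp=2, e=sp−y≈5.778697; I≈8.842977, D=e−e_prev≈10.351907; u=1·5.778697+5/4·8.842977+2·10.351907≈37.536233; next y=1/10·(-3.778697)+1/4·37.536233≈9.006189

0 3 12.750 0.000
1 3 -3.047 3.188
2 2 14.273 -0.443
3 2 -4.794 3.524
4 2 19.808 -0.846
5 2 -9.657 4.867
6 2 27.064 -1.927
7 2 -17.744 6.573
8 2 37.536 -3.779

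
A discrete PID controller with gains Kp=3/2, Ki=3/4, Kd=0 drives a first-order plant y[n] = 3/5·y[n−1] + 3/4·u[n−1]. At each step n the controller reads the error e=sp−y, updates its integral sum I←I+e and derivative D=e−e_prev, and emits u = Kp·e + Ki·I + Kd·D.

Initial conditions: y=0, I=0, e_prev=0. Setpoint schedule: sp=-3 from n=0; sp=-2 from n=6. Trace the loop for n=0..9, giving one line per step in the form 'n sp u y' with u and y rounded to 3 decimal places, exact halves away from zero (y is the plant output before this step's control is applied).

(exact arithmetic carried between steps; '≈' marks a value shown rounded to 6 d.p. or computed from one; I and e_prev carry over from the previous line; the table rounds u and y to 3 d.p., halves away from zero)
n=0: y=0, sp=-3, e=sp−y=-3; I=-3, D=e−e_prev=-3; u=3/2·(-3)+3/4·(-3)+0·(-3)=-6.75; next y=3/5·0+3/4·(-6.75)=-5.0625
n=1: y=-5.0625, sp=-3, e=sp−y=2.0625; I=-0.9375, D=e−e_prev=5.0625; u=3/2·2.0625+3/4·(-0.9375)+0·5.0625=2.390625; next y=3/5·(-5.0625)+3/4·2.390625≈-1.244531
n=2: y≈-1.244531, sp=-3, e=sp−y≈-1.755469; I≈-2.692969, D=e−e_prev≈-3.817969; u=3/2·(-1.755469)+3/4·(-2.692969)+0·(-3.817969)≈-4.652930; next y=3/5·(-1.244531)+3/4·(-4.652930)≈-4.236416
n=3: y≈-4.236416, sp=-3, e=sp−y≈1.236416; I≈-1.456553, D=e−e_prev≈2.991885; u=3/2·1.236416+3/4·(-1.456553)+0·2.991885≈0.762209; next y=3/5·(-4.236416)+3/4·0.762209≈-1.970193
n=4: y≈-1.970193, sp=-3, e=sp−y≈-1.029807; I≈-2.486360, D=e−e_prev≈-2.266224; u=3/2·(-1.029807)+3/4·(-2.486360)+0·(-2.266224)≈-3.409481; next y=3/5·(-1.970193)+3/4·(-3.409481)≈-3.739227
n=5: y≈-3.739227, sp=-3, e=sp−y≈0.739227; I≈-1.747134, D=e−e_prev≈1.769034; u=3/2·0.739227+3/4·(-1.747134)+0·1.769034≈-0.201510; next y=3/5·(-3.739227)+3/4·(-0.201510)≈-2.394669
n=6: y≈-2.394669, sp=-2, e=sp−y≈0.394669; I≈-1.352465, D=e−e_prev≈-0.344558; u=3/2·0.394669+3/4·(-1.352465)+0·(-0.344558)≈-0.422346; next y=3/5·(-2.394669)+3/4·(-0.422346)≈-1.753560
n=7: y≈-1.753560, sp=-2, e=sp−y≈-0.246440; I≈-1.598904, D=e−e_prev≈-0.641108; u=3/2·(-0.246440)+3/4·(-1.598904)+0·(-0.641108)≈-1.568838; next y=3/5·(-1.753560)+3/4·(-1.568838)≈-2.228765
n=8: y≈-2.228765, sp=-2, e=sp−y≈0.228765; I≈-1.370140, D=e−e_prev≈0.475204; u=3/2·0.228765+3/4·(-1.370140)+0·0.475204≈-0.684458; next y=3/5·(-2.228765)+3/4·(-0.684458)≈-1.850602
n=9: y≈-1.850602, sp=-2, e=sp−y≈-0.149398; I≈-1.519538, D=e−e_prev≈-0.378162; u=3/2·(-0.149398)+3/4·(-1.519538)+0·(-0.378162)≈-1.363750; next y=3/5·(-1.850602)+3/4·(-1.363750)≈-2.133174

0 -3 -6.750 0.000
1 -3 2.391 -5.063
2 -3 -4.653 -1.245
3 -3 0.762 -4.236
4 -3 -3.409 -1.970
5 -3 -0.202 -3.739
6 -2 -0.422 -2.395
7 -2 -1.569 -1.754
8 -2 -0.684 -2.229
9 -2 -1.364 -1.851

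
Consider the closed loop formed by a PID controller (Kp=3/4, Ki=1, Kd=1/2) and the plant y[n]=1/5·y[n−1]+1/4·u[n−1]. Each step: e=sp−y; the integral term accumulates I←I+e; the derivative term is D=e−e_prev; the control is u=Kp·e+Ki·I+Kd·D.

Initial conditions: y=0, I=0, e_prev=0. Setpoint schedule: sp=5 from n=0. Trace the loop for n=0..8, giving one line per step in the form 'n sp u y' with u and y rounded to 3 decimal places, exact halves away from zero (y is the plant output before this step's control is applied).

0 5 11.250 0.000
1 5 7.422 2.813
2 5 11.903 2.418
3 5 11.945 3.459
4 5 13.514 3.678
5 5 13.964 4.114
6 5 14.619 4.314
7 5 14.947 4.517
8 5 15.255 4.640

(exact arithmetic carried between steps; '≈' marks a value shown rounded to 6 d.p. or computed from one; I and e_prev carry over from the previous line; the table rounds u and y to 3 d.p., halves away from zero)
n=0: y=0, sp=5, e=sp−y=5; I=5, D=e−e_prev=5; u=3/4·5+1·5+1/2·5=11.25; next y=1/5·0+1/4·11.25=2.8125
n=1: y=2.8125, sp=5, e=sp−y=2.1875; I=7.1875, D=e−e_prev=-2.8125; u=3/4·2.1875+1·7.1875+1/2·(-2.8125)=7.421875; next y=1/5·2.8125+1/4·7.421875≈2.417969
n=2: y≈2.417969, sp=5, e=sp−y≈2.582031; I≈9.769531, D=e−e_prev≈0.394531; u=3/4·2.582031+1·9.769531+1/2·0.394531≈11.903320; next y=1/5·2.417969+1/4·11.903320≈3.459424
n=3: y≈3.459424, sp=5, e=sp−y≈1.540576; I≈11.310107, D=e−e_prev≈-1.041455; u=3/4·1.540576+1·11.310107+1/2·(-1.041455)≈11.944812; next y=1/5·3.459424+1/4·11.944812≈3.678088
n=4: y≈3.678088, sp=5, e=sp−y≈1.321912; I≈12.632020, D=e−e_prev≈-0.218664; u=3/4·1.321912+1·12.632020+1/2·(-0.218664)≈13.514122; next y=1/5·3.678088+1/4·13.514122≈4.114148
n=5: y≈4.114148, sp=5, e=sp−y≈0.885852; I≈13.517872, D=e−e_prev≈-0.436060; u=3/4·0.885852+1·13.517872+1/2·(-0.436060)≈13.964230; next y=1/5·4.114148+1/4·13.964230≈4.313887
n=6: y≈4.313887, sp=5, e=sp−y≈0.686113; I≈14.203984, D=e−e_prev≈-0.199739; u=3/4·0.686113+1·14.203984+1/2·(-0.199739)≈14.618699; next y=1/5·4.313887+1/4·14.618699≈4.517452
n=7: y≈4.517452, sp=5, e=sp−y≈0.482548; I≈14.686532, D=e−e_prev≈-0.203565; u=3/4·0.482548+1·14.686532+1/2·(-0.203565)≈14.946660; next y=1/5·4.517452+1/4·14.946660≈4.640156
n=8: y≈4.640156, sp=5, e=sp−y≈0.359844; I≈15.046377, D=e−e_prev≈-0.122703; u=3/4·0.359844+1·15.046377+1/2·(-0.122703)≈15.254908; next y=1/5·4.640156+1/4·15.254908≈4.741758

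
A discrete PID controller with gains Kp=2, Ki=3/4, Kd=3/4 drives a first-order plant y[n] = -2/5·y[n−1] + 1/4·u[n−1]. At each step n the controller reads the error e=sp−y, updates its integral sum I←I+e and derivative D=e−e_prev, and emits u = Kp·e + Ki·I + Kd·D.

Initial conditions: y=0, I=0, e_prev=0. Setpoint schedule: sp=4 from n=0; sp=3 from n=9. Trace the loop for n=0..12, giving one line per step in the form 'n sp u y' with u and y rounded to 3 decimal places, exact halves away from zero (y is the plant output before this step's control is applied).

(exact arithmetic carried between steps; '≈' marks a value shown rounded to 6 d.p. or computed from one; I and e_prev carry over from the previous line; the table rounds u and y to 3 d.p., halves away from zero)
n=0: y=0, sp=4, e=sp−y=4; I=4, D=e−e_prev=4; u=2·4+3/4·4+3/4·4=14; next y=-2/5·0+1/4·14=3.5
n=1: y=3.5, sp=4, e=sp−y=0.5; I=4.5, D=e−e_prev=-3.5; u=2·0.5+3/4·4.5+3/4·(-3.5)=1.75; next y=-2/5·3.5+1/4·1.75=-0.9625
n=2: y=-0.9625, sp=4, e=sp−y=4.9625; I=9.4625, D=e−e_prev=4.4625; u=2·4.9625+3/4·9.4625+3/4·4.4625=20.36875; next y=-2/5·(-0.9625)+1/4·20.36875≈5.477188
n=3: y≈5.477188, sp=4, e=sp−y≈-1.477188; I≈7.985313, D=e−e_prev≈-6.439688; u=2·(-1.477188)+3/4·7.985313+3/4·(-6.439688)≈-1.795156; next y=-2/5·5.477188+1/4·(-1.795156)≈-2.639664
n=4: y≈-2.639664, sp=4, e=sp−y≈6.639664; I≈14.624977, D=e−e_prev≈8.116852; u=2·6.639664+3/4·14.624977+3/4·8.116852≈30.335699; next y=-2/5·(-2.639664)+1/4·30.335699≈8.639790
n=5: y≈8.639790, sp=4, e=sp−y≈-4.639790; I≈9.985186, D=e−e_prev≈-11.279454; u=2·(-4.639790)+3/4·9.985186+3/4·(-11.279454)≈-10.250282; next y=-2/5·8.639790+1/4·(-10.250282)≈-6.018487
n=6: y≈-6.018487, sp=4, e=sp−y≈10.018487; I≈20.003673, D=e−e_prev≈14.658277; u=2·10.018487+3/4·20.003673+3/4·14.658277≈46.033436; next y=-2/5·(-6.018487)+1/4·46.033436≈13.915754
n=7: y≈13.915754, sp=4, e=sp−y≈-9.915754; I≈10.087919, D=e−e_prev≈-19.934240; u=2·(-9.915754)+3/4·10.087919+3/4·(-19.934240)≈-27.216248; next y=-2/5·13.915754+1/4·(-27.216248)≈-12.370364
n=8: y≈-12.370364, sp=4, e=sp−y≈16.370364; I≈26.458283, D=e−e_prev≈26.286117; u=2·16.370364+3/4·26.458283+3/4·26.286117≈72.299027; next y=-2/5·(-12.370364)+1/4·72.299027≈23.022902
n=9: y≈23.022902, sp=3, e=sp−y≈-20.022902; I≈6.435381, D=e−e_prev≈-36.393266; u=2·(-20.022902)+3/4·6.435381+3/4·(-36.393266)≈-62.514218; next y=-2/5·23.022902+1/4·(-62.514218)≈-24.837715
n=10: y≈-24.837715, sp=3, e=sp−y≈27.837715; I≈34.273096, D=e−e_prev≈47.860617; u=2·27.837715+3/4·34.273096+3/4·47.860617≈117.275716; next y=-2/5·(-24.837715)+1/4·117.275716≈39.254015
n=11: y≈39.254015, sp=3, e=sp−y≈-36.254015; I≈-1.980919, D=e−e_prev≈-64.091730; u=2·(-36.254015)+3/4·(-1.980919)+3/4·(-64.091730)≈-122.062517; next y=-2/5·39.254015+1/4·(-122.062517)≈-46.217235
n=12: y≈-46.217235, sp=3, e=sp−y≈49.217235; I≈47.236316, D=e−e_prev≈85.471250; u=2·49.217235+3/4·47.236316+3/4·85.471250≈197.965146; next y=-2/5·(-46.217235)+1/4·197.965146≈67.978181

0 4 14.000 0.000
1 4 1.750 3.500
2 4 20.369 -0.963
3 4 -1.795 5.477
4 4 30.336 -2.640
5 4 -10.250 8.640
6 4 46.033 -6.018
7 4 -27.216 13.916
8 4 72.299 -12.370
9 3 -62.514 23.023
10 3 117.276 -24.838
11 3 -122.063 39.254
12 3 197.965 -46.217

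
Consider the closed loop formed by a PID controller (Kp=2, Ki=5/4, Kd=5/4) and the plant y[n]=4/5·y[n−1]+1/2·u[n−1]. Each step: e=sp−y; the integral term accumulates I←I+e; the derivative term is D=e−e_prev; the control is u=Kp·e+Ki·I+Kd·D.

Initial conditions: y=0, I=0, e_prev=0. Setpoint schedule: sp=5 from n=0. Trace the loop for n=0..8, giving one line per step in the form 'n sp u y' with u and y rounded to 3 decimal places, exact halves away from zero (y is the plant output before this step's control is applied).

0 5 22.500 0.000
1 5 -28.125 11.250
2 5 51.531 -5.063
3 5 -76.783 21.716
4 5 128.101 -21.019
5 5 -199.937 47.235
6 5 324.957 -62.181
7 5 -514.953 112.734
8 5 829.128 -167.289

(exact arithmetic carried between steps; '≈' marks a value shown rounded to 6 d.p. or computed from one; I and e_prev carry over from the previous line; the table rounds u and y to 3 d.p., halves away from zero)
n=0: y=0, sp=5, e=sp−y=5; I=5, D=e−e_prev=5; u=2·5+5/4·5+5/4·5=22.5; next y=4/5·0+1/2·22.5=11.25
n=1: y=11.25, sp=5, e=sp−y=-6.25; I=-1.25, D=e−e_prev=-11.25; u=2·(-6.25)+5/4·(-1.25)+5/4·(-11.25)=-28.125; next y=4/5·11.25+1/2·(-28.125)=-5.0625
n=2: y=-5.0625, sp=5, e=sp−y=10.0625; I=8.8125, D=e−e_prev=16.3125; u=2·10.0625+5/4·8.8125+5/4·16.3125=51.53125; next y=4/5·(-5.0625)+1/2·51.53125=21.715625
n=3: y=21.715625, sp=5, e=sp−y=-16.715625; I=-7.903125, D=e−e_prev=-26.778125; u=2·(-16.715625)+5/4·(-7.903125)+5/4·(-26.778125)≈-76.782813; next y=4/5·21.715625+1/2·(-76.782813)≈-21.018906
n=4: y≈-21.018906, sp=5, e=sp−y≈26.018906; I≈18.115781, D=e−e_prev≈42.734531; u=2·26.018906+5/4·18.115781+5/4·42.734531≈128.100703; next y=4/5·(-21.018906)+1/2·128.100703≈47.235227
n=5: y≈47.235227, sp=5, e=sp−y≈-42.235227; I≈-24.119445, D=e−e_prev≈-68.254133; u=2·(-42.235227)+5/4·(-24.119445)+5/4·(-68.254133)≈-199.937426; next y=4/5·47.235227+1/2·(-199.937426)≈-62.180532
n=6: y≈-62.180532, sp=5, e=sp−y≈67.180532; I≈43.061086, D=e−e_prev≈109.415758; u=2·67.180532+5/4·43.061086+5/4·109.415758≈324.957119; next y=4/5·(-62.180532)+1/2·324.957119≈112.734134
n=7: y≈112.734134, sp=5, e=sp−y≈-107.734134; I≈-64.673048, D=e−e_prev≈-174.914666; u=2·(-107.734134)+5/4·(-64.673048)+5/4·(-174.914666)≈-514.952910; next y=4/5·112.734134+1/2·(-514.952910)≈-167.289148
n=8: y≈-167.289148, sp=5, e=sp−y≈172.289148; I≈107.616100, D=e−e_prev≈280.023282; u=2·172.289148+5/4·107.616100+5/4·280.023282≈829.127523; next y=4/5·(-167.289148)+1/2·829.127523≈280.732443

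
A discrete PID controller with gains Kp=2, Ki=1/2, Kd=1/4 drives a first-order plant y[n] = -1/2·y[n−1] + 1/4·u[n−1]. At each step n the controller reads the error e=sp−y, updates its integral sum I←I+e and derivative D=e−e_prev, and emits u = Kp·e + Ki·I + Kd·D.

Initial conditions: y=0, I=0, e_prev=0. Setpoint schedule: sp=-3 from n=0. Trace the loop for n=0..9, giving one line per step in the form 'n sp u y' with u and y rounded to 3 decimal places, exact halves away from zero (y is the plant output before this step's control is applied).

0 -3 -8.250 0.000
1 -3 -3.328 -2.063
2 -3 -10.532 0.199
3 -3 -3.504 -2.733
4 -3 -13.234 0.490
5 -3 -3.052 -3.554
6 -3 -16.347 1.014
7 -3 -1.791 -4.594
8 -3 -20.113 1.849
9 -3 0.528 -5.953

(exact arithmetic carried between steps; '≈' marks a value shown rounded to 6 d.p. or computed from one; I and e_prev carry over from the previous line; the table rounds u and y to 3 d.p., halves away from zero)
n=0: y=0, sp=-3, e=sp−y=-3; I=-3, D=e−e_prev=-3; u=2·(-3)+1/2·(-3)+1/4·(-3)=-8.25; next y=-1/2·0+1/4·(-8.25)=-2.0625
n=1: y=-2.0625, sp=-3, e=sp−y=-0.9375; I=-3.9375, D=e−e_prev=2.0625; u=2·(-0.9375)+1/2·(-3.9375)+1/4·2.0625=-3.328125; next y=-1/2·(-2.0625)+1/4·(-3.328125)≈0.199219
n=2: y≈0.199219, sp=-3, e=sp−y≈-3.199219; I≈-7.136719, D=e−e_prev≈-2.261719; u=2·(-3.199219)+1/2·(-7.136719)+1/4·(-2.261719)≈-10.532227; next y=-1/2·0.199219+1/4·(-10.532227)≈-2.732666
n=3: y≈-2.732666, sp=-3, e=sp−y≈-0.267334; I≈-7.404053, D=e−e_prev≈2.931885; u=2·(-0.267334)+1/2·(-7.404053)+1/4·2.931885≈-3.503723; next y=-1/2·(-2.732666)+1/4·(-3.503723)≈0.490402
n=4: y≈0.490402, sp=-3, e=sp−y≈-3.490402; I≈-10.894455, D=e−e_prev≈-3.223068; u=2·(-3.490402)+1/2·(-10.894455)+1/4·(-3.223068)≈-13.233799; next y=-1/2·0.490402+1/4·(-13.233799)≈-3.553651
n=5: y≈-3.553651, sp=-3, e=sp−y≈0.553651; I≈-10.340804, D=e−e_prev≈4.044053; u=2·0.553651+1/2·(-10.340804)+1/4·4.044053≈-3.052087; next y=-1/2·(-3.553651)+1/4·(-3.052087)≈1.013804
n=6: y≈1.013804, sp=-3, e=sp−y≈-4.013804; I≈-14.354608, D=e−e_prev≈-4.567455; u=2·(-4.013804)+1/2·(-14.354608)+1/4·(-4.567455)≈-16.346775; next y=-1/2·1.013804+1/4·(-16.346775)≈-4.593596
n=7: y≈-4.593596, sp=-3, e=sp−y≈1.593596; I≈-12.761012, D=e−e_prev≈5.607399; u=2·1.593596+1/2·(-12.761012)+1/4·5.607399≈-1.791465; next y=-1/2·(-4.593596)+1/4·(-1.791465)≈1.848931
n=8: y≈1.848931, sp=-3, e=sp−y≈-4.848931; I≈-17.609944, D=e−e_prev≈-6.442527; u=2·(-4.848931)+1/2·(-17.609944)+1/4·(-6.442527)≈-20.113467; next y=-1/2·1.848931+1/4·(-20.113467)≈-5.952832
n=9: y≈-5.952832, sp=-3, e=sp−y≈2.952832; I≈-14.657111, D=e−e_prev≈7.801764; u=2·2.952832+1/2·(-14.657111)+1/4·7.801764≈0.527550; next y=-1/2·(-5.952832)+1/4·0.527550≈3.108304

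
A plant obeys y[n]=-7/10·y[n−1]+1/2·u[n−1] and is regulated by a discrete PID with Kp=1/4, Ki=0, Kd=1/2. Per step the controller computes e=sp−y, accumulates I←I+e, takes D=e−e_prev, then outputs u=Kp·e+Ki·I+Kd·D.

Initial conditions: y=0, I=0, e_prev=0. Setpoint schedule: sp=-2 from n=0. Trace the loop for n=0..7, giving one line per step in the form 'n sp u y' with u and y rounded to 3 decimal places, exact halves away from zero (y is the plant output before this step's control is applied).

0 -2 -1.500 0.000
1 -2 0.063 -0.750
2 -2 -1.292 0.556
3 -2 0.555 -1.035
4 -2 -1.769 1.002
5 -2 1.191 -1.586
6 -2 -2.572 1.706
7 -2 2.213 -2.480

(exact arithmetic carried between steps; '≈' marks a value shown rounded to 6 d.p. or computed from one; I and e_prev carry over from the previous line; the table rounds u and y to 3 d.p., halves away from zero)
n=0: y=0, sp=-2, e=sp−y=-2; I=-2, D=e−e_prev=-2; u=1/4·(-2)+0·(-2)+1/2·(-2)=-1.5; next y=-7/10·0+1/2·(-1.5)=-0.75
n=1: y=-0.75, sp=-2, e=sp−y=-1.25; I=-3.25, D=e−e_prev=0.75; u=1/4·(-1.25)+0·(-3.25)+1/2·0.75=0.0625; next y=-7/10·(-0.75)+1/2·0.0625=0.55625
n=2: y=0.55625, sp=-2, e=sp−y=-2.55625; I=-5.80625, D=e−e_prev=-1.30625; u=1/4·(-2.55625)+0·(-5.80625)+1/2·(-1.30625)≈-1.292188; next y=-7/10·0.55625+1/2·(-1.292188)≈-1.035469
n=3: y≈-1.035469, sp=-2, e=sp−y≈-0.964531; I≈-6.770781, D=e−e_prev≈1.591719; u=1/4·(-0.964531)+0·(-6.770781)+1/2·1.591719≈0.554727; next y=-7/10·(-1.035469)+1/2·0.554727≈1.002191
n=4: y≈1.002191, sp=-2, e=sp−y≈-3.002191; I≈-9.772973, D=e−e_prev≈-2.037660; u=1/4·(-3.002191)+0·(-9.772973)+1/2·(-2.037660)≈-1.769378; next y=-7/10·1.002191+1/2·(-1.769378)≈-1.586223
n=5: y≈-1.586223, sp=-2, e=sp−y≈-0.413777; I≈-10.186750, D=e−e_prev≈2.588414; u=1/4·(-0.413777)+0·(-10.186750)+1/2·2.588414≈1.190763; next y=-7/10·(-1.586223)+1/2·1.190763≈1.705738
n=6: y≈1.705738, sp=-2, e=sp−y≈-3.705738; I≈-13.892487, D=e−e_prev≈-3.291960; u=1/4·(-3.705738)+0·(-13.892487)+1/2·(-3.291960)≈-2.572415; next y=-7/10·1.705738+1/2·(-2.572415)≈-2.480224
n=7: y≈-2.480224, sp=-2, e=sp−y≈0.480224; I≈-13.412264, D=e−e_prev≈4.185961; u=1/4·0.480224+0·(-13.412264)+1/2·4.185961≈2.213036; next y=-7/10·(-2.480224)+1/2·2.213036≈2.842675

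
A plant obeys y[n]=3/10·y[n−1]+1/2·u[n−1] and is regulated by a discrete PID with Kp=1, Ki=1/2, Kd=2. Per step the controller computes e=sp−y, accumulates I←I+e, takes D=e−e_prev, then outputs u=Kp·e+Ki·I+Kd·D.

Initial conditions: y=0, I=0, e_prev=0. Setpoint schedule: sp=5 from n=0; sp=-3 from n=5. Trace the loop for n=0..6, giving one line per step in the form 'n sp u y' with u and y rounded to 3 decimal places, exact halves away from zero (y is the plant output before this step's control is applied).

(exact arithmetic carried between steps; '≈' marks a value shown rounded to 6 d.p. or computed from one; I and e_prev carry over from the previous line; the table rounds u and y to 3 d.p., halves away from zero)
n=0: y=0, sp=5, e=sp−y=5; I=5, D=e−e_prev=5; u=1·5+1/2·5+2·5=17.5; next y=3/10·0+1/2·17.5=8.75
n=1: y=8.75, sp=5, e=sp−y=-3.75; I=1.25, D=e−e_prev=-8.75; u=1·(-3.75)+1/2·1.25+2·(-8.75)=-20.625; next y=3/10·8.75+1/2·(-20.625)=-7.6875
n=2: y=-7.6875, sp=5, e=sp−y=12.6875; I=13.9375, D=e−e_prev=16.4375; u=1·12.6875+1/2·13.9375+2·16.4375=52.53125; next y=3/10·(-7.6875)+1/2·52.53125=23.959375
n=3: y=23.959375, sp=5, e=sp−y=-18.959375; I=-5.021875, D=e−e_prev=-31.646875; u=1·(-18.959375)+1/2·(-5.021875)+2·(-31.646875)≈-84.764063; next y=3/10·23.959375+1/2·(-84.764063)≈-35.194219
n=4: y≈-35.194219, sp=5, e=sp−y≈40.194219; I≈35.172344, D=e−e_prev≈59.153594; u=1·40.194219+1/2·35.172344+2·59.153594≈176.087578; next y=3/10·(-35.194219)+1/2·176.087578≈77.485523
n=5: y≈77.485523, sp=-3, e=sp−y≈-80.485523; I≈-45.313180, D=e−e_prev≈-120.679742; u=1·(-80.485523)+1/2·(-45.313180)+2·(-120.679742)≈-344.501598; next y=3/10·77.485523+1/2·(-344.501598)≈-149.005142
n=6: y≈-149.005142, sp=-3, e=sp−y≈146.005142; I≈100.691962, D=e−e_prev≈226.490665; u=1·146.005142+1/2·100.691962+2·226.490665≈649.332453; next y=3/10·(-149.005142)+1/2·649.332453≈279.964684

0 5 17.500 0.000
1 5 -20.625 8.750
2 5 52.531 -7.688
3 5 -84.764 23.959
4 5 176.088 -35.194
5 -3 -344.502 77.486
6 -3 649.332 -149.005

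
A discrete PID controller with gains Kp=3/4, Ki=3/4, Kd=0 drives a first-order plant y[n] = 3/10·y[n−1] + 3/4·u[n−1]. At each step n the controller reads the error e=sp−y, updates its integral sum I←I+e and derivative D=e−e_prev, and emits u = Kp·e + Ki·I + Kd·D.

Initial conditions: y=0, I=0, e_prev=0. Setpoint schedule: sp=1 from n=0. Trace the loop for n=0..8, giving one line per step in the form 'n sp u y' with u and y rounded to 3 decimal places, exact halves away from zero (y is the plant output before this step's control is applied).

0 1 1.500 0.000
1 1 0.563 1.125
2 1 1.017 0.759
3 1 0.851 0.991
4 1 0.941 0.935
5 1 0.913 0.986
6 1 0.932 0.981
7 1 0.928 0.993
8 1 0.932 0.994

(exact arithmetic carried between steps; '≈' marks a value shown rounded to 6 d.p. or computed from one; I and e_prev carry over from the previous line; the table rounds u and y to 3 d.p., halves away from zero)
n=0: y=0, sp=1, e=sp−y=1; I=1, D=e−e_prev=1; u=3/4·1+3/4·1+0·1=1.5; next y=3/10·0+3/4·1.5=1.125
n=1: y=1.125, sp=1, e=sp−y=-0.125; I=0.875, D=e−e_prev=-1.125; u=3/4·(-0.125)+3/4·0.875+0·(-1.125)=0.5625; next y=3/10·1.125+3/4·0.5625=0.759375
n=2: y=0.759375, sp=1, e=sp−y=0.240625; I=1.115625, D=e−e_prev=0.365625; u=3/4·0.240625+3/4·1.115625+0·0.365625≈1.017188; next y=3/10·0.759375+3/4·1.017188≈0.990703
n=3: y≈0.990703, sp=1, e=sp−y≈0.009297; I≈1.124922, D=e−e_prev≈-0.231328; u=3/4·0.009297+3/4·1.124922+0·(-0.231328)≈0.850664; next y=3/10·0.990703+3/4·0.850664≈0.935209
n=4: y≈0.935209, sp=1, e=sp−y≈0.064791; I≈1.189713, D=e−e_prev≈0.055494; u=3/4·0.064791+3/4·1.189713+0·0.055494≈0.940878; next y=3/10·0.935209+3/4·0.940878≈0.986221
n=5: y≈0.986221, sp=1, e=sp−y≈0.013779; I≈1.203492, D=e−e_prev≈-0.051012; u=3/4·0.013779+3/4·1.203492+0·(-0.051012)≈0.912953; next y=3/10·0.986221+3/4·0.912953≈0.980581
n=6: y≈0.980581, sp=1, e=sp−y≈0.019419; I≈1.222911, D=e−e_prev≈0.005640; u=3/4·0.019419+3/4·1.222911+0·0.005640≈0.931747; next y=3/10·0.980581+3/4·0.931747≈0.992985
n=7: y≈0.992985, sp=1, e=sp−y≈0.007015; I≈1.229926, D=e−e_prev≈-0.012404; u=3/4·0.007015+3/4·1.229926+0·(-0.012404)≈0.927706; next y=3/10·0.992985+3/4·0.927706≈0.993675
n=8: y≈0.993675, sp=1, e=sp−y≈0.006325; I≈1.236251, D=e−e_prev≈-0.000690; u=3/4·0.006325+3/4·1.236251+0·(-0.000690)≈0.931932; next y=3/10·0.993675+3/4·0.931932≈0.997052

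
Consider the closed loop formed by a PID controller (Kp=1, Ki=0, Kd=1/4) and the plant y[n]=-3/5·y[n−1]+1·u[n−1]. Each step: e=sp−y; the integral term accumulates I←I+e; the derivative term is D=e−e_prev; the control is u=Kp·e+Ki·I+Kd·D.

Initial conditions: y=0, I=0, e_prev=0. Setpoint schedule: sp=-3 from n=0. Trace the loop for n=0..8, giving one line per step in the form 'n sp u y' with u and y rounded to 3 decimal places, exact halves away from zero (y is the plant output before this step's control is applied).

(exact arithmetic carried between steps; '≈' marks a value shown rounded to 6 d.p. or computed from one; I and e_prev carry over from the previous line; the table rounds u and y to 3 d.p., halves away from zero)
n=0: y=0, sp=-3, e=sp−y=-3; I=-3, D=e−e_prev=-3; u=1·(-3)+0·(-3)+1/4·(-3)=-3.75; next y=-3/5·0+1·(-3.75)=-3.75
n=1: y=-3.75, sp=-3, e=sp−y=0.75; I=-2.25, D=e−e_prev=3.75; u=1·0.75+0·(-2.25)+1/4·3.75=1.6875; next y=-3/5·(-3.75)+1·1.6875=3.9375
n=2: y=3.9375, sp=-3, e=sp−y=-6.9375; I=-9.1875, D=e−e_prev=-7.6875; u=1·(-6.9375)+0·(-9.1875)+1/4·(-7.6875)=-8.859375; next y=-3/5·3.9375+1·(-8.859375)=-11.221875
n=3: y=-11.221875, sp=-3, e=sp−y=8.221875; I=-0.965625, D=e−e_prev=15.159375; u=1·8.221875+0·(-0.965625)+1/4·15.159375≈12.011719; next y=-3/5·(-11.221875)+1·12.011719≈18.744844
n=4: y≈18.744844, sp=-3, e=sp−y≈-21.744844; I≈-22.710469, D=e−e_prev≈-29.966719; u=1·(-21.744844)+0·(-22.710469)+1/4·(-29.966719)≈-29.236523; next y=-3/5·18.744844+1·(-29.236523)≈-40.483430
n=5: y≈-40.483430, sp=-3, e=sp−y≈37.483430; I≈14.772961, D=e−e_prev≈59.228273; u=1·37.483430+0·14.772961+1/4·59.228273≈52.290498; next y=-3/5·(-40.483430)+1·52.290498≈76.580556
n=6: y≈76.580556, sp=-3, e=sp−y≈-79.580556; I≈-64.807595, D=e−e_prev≈-117.063986; u=1·(-79.580556)+0·(-64.807595)+1/4·(-117.063986)≈-108.846552; next y=-3/5·76.580556+1·(-108.846552)≈-154.794886
n=7: y≈-154.794886, sp=-3, e=sp−y≈151.794886; I≈86.987291, D=e−e_prev≈231.375442; u=1·151.794886+0·86.987291+1/4·231.375442≈209.638746; next y=-3/5·(-154.794886)+1·209.638746≈302.515678
n=8: y≈302.515678, sp=-3, e=sp−y≈-305.515678; I≈-218.528387, D=e−e_prev≈-457.310563; u=1·(-305.515678)+0·(-218.528387)+1/4·(-457.310563)≈-419.843318; next y=-3/5·302.515678+1·(-419.843318)≈-601.352725

0 -3 -3.750 0.000
1 -3 1.688 -3.750
2 -3 -8.859 3.938
3 -3 12.012 -11.222
4 -3 -29.237 18.745
5 -3 52.290 -40.483
6 -3 -108.847 76.581
7 -3 209.639 -154.795
8 -3 -419.843 302.516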